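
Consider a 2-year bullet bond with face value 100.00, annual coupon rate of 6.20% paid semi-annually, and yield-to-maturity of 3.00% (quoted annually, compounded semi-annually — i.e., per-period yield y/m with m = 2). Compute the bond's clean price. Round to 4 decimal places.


Answer: Price = 106.1670

Derivation:
Coupon per period c = face * coupon_rate / m = 3.100000
Periods per year m = 2; per-period yield y/m = 0.015000
Number of cashflows N = 4
Cashflows (t years, CF_t, discount factor 1/(1+y/m)^(m*t), PV):
  t = 0.5000: CF_t = 3.100000, DF = 0.985222, PV = 3.054187
  t = 1.0000: CF_t = 3.100000, DF = 0.970662, PV = 3.009051
  t = 1.5000: CF_t = 3.100000, DF = 0.956317, PV = 2.964583
  t = 2.0000: CF_t = 103.100000, DF = 0.942184, PV = 97.139194
Price P = sum_t PV_t = 106.167015


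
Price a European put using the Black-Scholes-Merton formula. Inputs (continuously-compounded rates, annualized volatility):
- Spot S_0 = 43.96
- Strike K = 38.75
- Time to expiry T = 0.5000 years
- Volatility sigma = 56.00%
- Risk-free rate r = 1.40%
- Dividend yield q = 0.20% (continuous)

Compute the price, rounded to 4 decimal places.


d1 = (ln(S/K) + (r - q + 0.5*sigma^2) * T) / (sigma * sqrt(T)) = 0.53171746
d2 = d1 - sigma * sqrt(T) = 0.13573767
exp(-rT) = 0.99302444; exp(-qT) = 0.99900050
P = K * exp(-rT) * N(-d2) - S_0 * exp(-qT) * N(-d1)
N(-d1) = 0.29746085; N(-d2) = 0.44601433
P = 38.7500 * 0.99302444 * 0.44601433 - 43.9600 * 0.99900050 * 0.29746085 = 4.0992

Answer: Price = 4.0992


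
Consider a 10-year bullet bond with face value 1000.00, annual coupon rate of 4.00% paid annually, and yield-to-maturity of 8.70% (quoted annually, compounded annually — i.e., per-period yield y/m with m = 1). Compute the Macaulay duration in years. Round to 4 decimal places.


Coupon per period c = face * coupon_rate / m = 40.000000
Periods per year m = 1; per-period yield y/m = 0.087000
Number of cashflows N = 10
Cashflows (t years, CF_t, discount factor 1/(1+y/m)^(m*t), PV):
  t = 1.0000: CF_t = 40.000000, DF = 0.919963, PV = 36.798528
  t = 2.0000: CF_t = 40.000000, DF = 0.846332, PV = 33.853292
  t = 3.0000: CF_t = 40.000000, DF = 0.778595, PV = 31.143783
  t = 4.0000: CF_t = 40.000000, DF = 0.716278, PV = 28.651134
  t = 5.0000: CF_t = 40.000000, DF = 0.658950, PV = 26.357989
  t = 6.0000: CF_t = 40.000000, DF = 0.606209, PV = 24.248380
  t = 7.0000: CF_t = 40.000000, DF = 0.557690, PV = 22.307617
  t = 8.0000: CF_t = 40.000000, DF = 0.513055, PV = 20.522187
  t = 9.0000: CF_t = 40.000000, DF = 0.471991, PV = 18.879657
  t = 10.0000: CF_t = 1040.000000, DF = 0.434215, PV = 451.583327
Price P = sum_t PV_t = 694.345892
Macaulay numerator sum_t t * PV_t:
  t * PV_t at t = 1.0000: 36.798528
  t * PV_t at t = 2.0000: 67.706583
  t * PV_t at t = 3.0000: 93.431348
  t * PV_t at t = 4.0000: 114.604536
  t * PV_t at t = 5.0000: 131.789945
  t * PV_t at t = 6.0000: 145.490279
  t * PV_t at t = 7.0000: 156.153320
  t * PV_t at t = 8.0000: 164.177495
  t * PV_t at t = 9.0000: 169.916911
  t * PV_t at t = 10.0000: 4515.833265
Macaulay duration D = (sum_t t * PV_t) / P = 5595.902210 / 694.345892 = 8.059243

Answer: Macaulay duration = 8.0592 years


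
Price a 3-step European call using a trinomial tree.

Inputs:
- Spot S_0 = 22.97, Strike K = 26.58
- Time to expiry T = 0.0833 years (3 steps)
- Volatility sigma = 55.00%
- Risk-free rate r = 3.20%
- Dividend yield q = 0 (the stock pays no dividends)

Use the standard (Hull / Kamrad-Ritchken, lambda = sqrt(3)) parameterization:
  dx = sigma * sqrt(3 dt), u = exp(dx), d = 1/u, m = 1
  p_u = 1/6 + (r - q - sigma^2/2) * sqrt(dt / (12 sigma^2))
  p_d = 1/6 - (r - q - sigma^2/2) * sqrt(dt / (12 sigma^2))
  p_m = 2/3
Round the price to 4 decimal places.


dt = T/N = 0.027767; dx = sigma*sqrt(3*dt) = 0.158740
u = exp(dx) = 1.172033; d = 1/u = 0.853219
p_u = 0.156237, p_m = 0.666667, p_d = 0.177096
Discount per step: exp(-r*dt) = 0.999112
Stock lattice S(k, j) with j the centered position index:
  k=0: S(0,+0) = 22.9700
  k=1: S(1,-1) = 19.5984; S(1,+0) = 22.9700; S(1,+1) = 26.9216
  k=2: S(2,-2) = 16.7217; S(2,-1) = 19.5984; S(2,+0) = 22.9700; S(2,+1) = 26.9216; S(2,+2) = 31.5530
  k=3: S(3,-3) = 14.2673; S(3,-2) = 16.7217; S(3,-1) = 19.5984; S(3,+0) = 22.9700; S(3,+1) = 26.9216; S(3,+2) = 31.5530; S(3,+3) = 36.9811
Terminal payoffs V(N, j) = max(S_T - K, 0):
  V(3,-3) = 0.000000; V(3,-2) = 0.000000; V(3,-1) = 0.000000; V(3,+0) = 0.000000; V(3,+1) = 0.341590; V(3,+2) = 4.972984; V(3,+3) = 10.401128
Backward induction: V(k, j) = exp(-r*dt) * [p_u * V(k+1, j+1) + p_m * V(k+1, j) + p_d * V(k+1, j-1)]
  V(2,-2) = exp(-r*dt) * [p_u*0.000000 + p_m*0.000000 + p_d*0.000000] = 0.000000
  V(2,-1) = exp(-r*dt) * [p_u*0.000000 + p_m*0.000000 + p_d*0.000000] = 0.000000
  V(2,+0) = exp(-r*dt) * [p_u*0.341590 + p_m*0.000000 + p_d*0.000000] = 0.053322
  V(2,+1) = exp(-r*dt) * [p_u*4.972984 + p_m*0.341590 + p_d*0.000000] = 1.003799
  V(2,+2) = exp(-r*dt) * [p_u*10.401128 + p_m*4.972984 + p_d*0.341590] = 4.996417
  V(1,-1) = exp(-r*dt) * [p_u*0.053322 + p_m*0.000000 + p_d*0.000000] = 0.008323
  V(1,+0) = exp(-r*dt) * [p_u*1.003799 + p_m*0.053322 + p_d*0.000000] = 0.192208
  V(1,+1) = exp(-r*dt) * [p_u*4.996417 + p_m*1.003799 + p_d*0.053322] = 1.457972
  V(0,+0) = exp(-r*dt) * [p_u*1.457972 + p_m*0.192208 + p_d*0.008323] = 0.357084

Answer: Price = V(0,0) = 0.3571


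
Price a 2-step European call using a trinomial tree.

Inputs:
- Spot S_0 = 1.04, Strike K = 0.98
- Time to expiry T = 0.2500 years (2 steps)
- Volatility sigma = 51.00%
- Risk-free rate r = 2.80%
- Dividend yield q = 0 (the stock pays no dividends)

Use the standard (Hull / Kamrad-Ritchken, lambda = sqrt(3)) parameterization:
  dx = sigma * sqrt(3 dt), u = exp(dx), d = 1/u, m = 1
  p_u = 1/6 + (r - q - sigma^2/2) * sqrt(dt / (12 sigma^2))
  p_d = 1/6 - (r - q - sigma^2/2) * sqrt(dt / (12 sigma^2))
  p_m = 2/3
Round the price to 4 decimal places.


dt = T/N = 0.125000; dx = sigma*sqrt(3*dt) = 0.312310
u = exp(dx) = 1.366578; d = 1/u = 0.731755
p_u = 0.146244, p_m = 0.666667, p_d = 0.187089
Discount per step: exp(-r*dt) = 0.996506
Stock lattice S(k, j) with j the centered position index:
  k=0: S(0,+0) = 1.0400
  k=1: S(1,-1) = 0.7610; S(1,+0) = 1.0400; S(1,+1) = 1.4212
  k=2: S(2,-2) = 0.5569; S(2,-1) = 0.7610; S(2,+0) = 1.0400; S(2,+1) = 1.4212; S(2,+2) = 1.9422
Terminal payoffs V(N, j) = max(S_T - K, 0):
  V(2,-2) = 0.000000; V(2,-1) = 0.000000; V(2,+0) = 0.060000; V(2,+1) = 0.441241; V(2,+2) = 0.962237
Backward induction: V(k, j) = exp(-r*dt) * [p_u * V(k+1, j+1) + p_m * V(k+1, j) + p_d * V(k+1, j-1)]
  V(1,-1) = exp(-r*dt) * [p_u*0.060000 + p_m*0.000000 + p_d*0.000000] = 0.008744
  V(1,+0) = exp(-r*dt) * [p_u*0.441241 + p_m*0.060000 + p_d*0.000000] = 0.104164
  V(1,+1) = exp(-r*dt) * [p_u*0.962237 + p_m*0.441241 + p_d*0.060000] = 0.444549
  V(0,+0) = exp(-r*dt) * [p_u*0.444549 + p_m*0.104164 + p_d*0.008744] = 0.135616

Answer: Price = V(0,0) = 0.1356


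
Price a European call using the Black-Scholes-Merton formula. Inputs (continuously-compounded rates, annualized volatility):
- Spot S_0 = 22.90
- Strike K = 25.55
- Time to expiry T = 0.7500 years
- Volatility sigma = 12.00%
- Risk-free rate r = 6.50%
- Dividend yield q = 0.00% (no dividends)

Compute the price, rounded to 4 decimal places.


d1 = (ln(S/K) + (r - q + 0.5*sigma^2) * T) / (sigma * sqrt(T)) = -0.53260953
d2 = d1 - sigma * sqrt(T) = -0.63653258
exp(-rT) = 0.95241920; exp(-qT) = 1.00000000
C = S_0 * exp(-qT) * N(d1) - K * exp(-rT) * N(d2)
N(d1) = 0.29715195; N(d2) = 0.26221468
C = 22.9000 * 1.00000000 * 0.29715195 - 25.5500 * 0.95241920 * 0.26221468 = 0.4240

Answer: Price = 0.4240


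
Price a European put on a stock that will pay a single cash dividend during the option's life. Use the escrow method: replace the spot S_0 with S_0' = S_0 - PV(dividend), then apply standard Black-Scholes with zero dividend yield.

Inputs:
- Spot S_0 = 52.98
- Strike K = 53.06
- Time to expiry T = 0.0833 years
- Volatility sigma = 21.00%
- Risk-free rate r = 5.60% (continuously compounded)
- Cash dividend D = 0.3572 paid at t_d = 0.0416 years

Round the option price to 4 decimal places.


Answer: Price = 1.3715

Derivation:
PV(D) = D * exp(-r * t_d) = 0.3572 * 0.99767311 = 0.35636884
S_0' = S_0 - PV(D) = 52.9800 - 0.35636884 = 52.62363116
d1 = (ln(S_0'/K) + (r + sigma^2/2)*T) / (sigma*sqrt(T)) = -0.02898058
d2 = d1 - sigma*sqrt(T) = -0.08959024
exp(-rT) = 0.99534606
N(-d1) = 0.51155996; N(-d2) = 0.53569358
P = K * exp(-rT) * N(-d2) - S_0' * N(-d1) = 53.0600 * 0.99534606 * 0.53569358 - 52.62363116 * 0.51155996 = 1.3715


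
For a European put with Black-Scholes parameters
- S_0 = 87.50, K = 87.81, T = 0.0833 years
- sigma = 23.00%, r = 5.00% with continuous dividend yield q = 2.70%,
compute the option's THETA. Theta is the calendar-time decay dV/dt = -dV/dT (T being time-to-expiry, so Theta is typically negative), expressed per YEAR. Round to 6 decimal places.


Answer: Theta = -12.760932

Derivation:
d1 = 0.0087763096; d2 = -0.0576056909
phi(d1) = 0.3989269167; exp(-qT) = 0.9977534273; exp(-rT) = 0.9958436616
Theta = -S*exp(-qT)*phi(d1)*sigma/(2*sqrt(T)) + r*K*exp(-rT)*N(-d2) - q*S*exp(-qT)*N(-d1)
N(-d1) = 0.4964988040; N(-d2) = 0.5229686418; sqrt(T) = 0.2886173938
Term 1 = -87.5000 * 0.9977534273 * 0.3989269167 * 0.2300 / (2 * 0.2886173938) = -13.8771397306
Term 2 = 0.0500 * 87.8100 * 0.9958436616 * 0.5229686418 = 2.2865504789
Term 3 = -0.0270 * 87.5000 * 0.9977534273 * 0.4964988040 = -1.1703432431
Theta = -13.8771397306 + (2.2865504789) + (-1.1703432431) = -12.760932


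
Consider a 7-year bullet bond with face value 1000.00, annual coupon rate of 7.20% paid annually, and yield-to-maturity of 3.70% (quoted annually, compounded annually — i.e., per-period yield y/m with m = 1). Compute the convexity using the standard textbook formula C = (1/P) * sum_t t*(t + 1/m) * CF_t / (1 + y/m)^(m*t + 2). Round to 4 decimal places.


Answer: Convexity = 40.9148

Derivation:
Coupon per period c = face * coupon_rate / m = 72.000000
Periods per year m = 1; per-period yield y/m = 0.037000
Number of cashflows N = 7
Cashflows (t years, CF_t, discount factor 1/(1+y/m)^(m*t), PV):
  t = 1.0000: CF_t = 72.000000, DF = 0.964320, PV = 69.431051
  t = 2.0000: CF_t = 72.000000, DF = 0.929913, PV = 66.953762
  t = 3.0000: CF_t = 72.000000, DF = 0.896734, PV = 64.564862
  t = 4.0000: CF_t = 72.000000, DF = 0.864739, PV = 62.261198
  t = 5.0000: CF_t = 72.000000, DF = 0.833885, PV = 60.039728
  t = 6.0000: CF_t = 72.000000, DF = 0.804132, PV = 57.897520
  t = 7.0000: CF_t = 1072.000000, DF = 0.775441, PV = 831.272648
Price P = sum_t PV_t = 1212.420768
Convexity numerator sum_t t*(t + 1/m) * CF_t / (1+y/m)^(m*t + 2):
  t = 1.0000: term = 129.129724
  t = 2.0000: term = 373.567186
  t = 3.0000: term = 720.476733
  t = 4.0000: term = 1157.950391
  t = 5.0000: term = 1674.952350
  t = 6.0000: term = 2261.266432
  t = 7.0000: term = 43288.646287
Convexity = (1/P) * sum = 49605.989103 / 1212.420768 = 40.914830


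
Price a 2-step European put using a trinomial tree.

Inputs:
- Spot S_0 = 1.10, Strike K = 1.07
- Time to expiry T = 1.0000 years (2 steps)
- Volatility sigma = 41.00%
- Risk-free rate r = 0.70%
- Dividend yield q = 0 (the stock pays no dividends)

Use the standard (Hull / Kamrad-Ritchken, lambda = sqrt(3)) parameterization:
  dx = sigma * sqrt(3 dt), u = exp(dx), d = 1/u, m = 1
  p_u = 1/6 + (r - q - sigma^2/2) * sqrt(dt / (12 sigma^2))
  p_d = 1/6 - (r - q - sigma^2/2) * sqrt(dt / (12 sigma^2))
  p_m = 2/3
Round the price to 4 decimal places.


Answer: Price = V(0,0) = 0.1376

Derivation:
dt = T/N = 0.500000; dx = sigma*sqrt(3*dt) = 0.502145
u = exp(dx) = 1.652262; d = 1/u = 0.605231
p_u = 0.128306, p_m = 0.666667, p_d = 0.205027
Discount per step: exp(-r*dt) = 0.996506
Stock lattice S(k, j) with j the centered position index:
  k=0: S(0,+0) = 1.1000
  k=1: S(1,-1) = 0.6658; S(1,+0) = 1.1000; S(1,+1) = 1.8175
  k=2: S(2,-2) = 0.4029; S(2,-1) = 0.6658; S(2,+0) = 1.1000; S(2,+1) = 1.8175; S(2,+2) = 3.0030
Terminal payoffs V(N, j) = max(K - S_T, 0):
  V(2,-2) = 0.667065; V(2,-1) = 0.404246; V(2,+0) = 0.000000; V(2,+1) = 0.000000; V(2,+2) = 0.000000
Backward induction: V(k, j) = exp(-r*dt) * [p_u * V(k+1, j+1) + p_m * V(k+1, j) + p_d * V(k+1, j-1)]
  V(1,-1) = exp(-r*dt) * [p_u*0.000000 + p_m*0.404246 + p_d*0.667065] = 0.404844
  V(1,+0) = exp(-r*dt) * [p_u*0.000000 + p_m*0.000000 + p_d*0.404246] = 0.082592
  V(1,+1) = exp(-r*dt) * [p_u*0.000000 + p_m*0.000000 + p_d*0.000000] = 0.000000
  V(0,+0) = exp(-r*dt) * [p_u*0.000000 + p_m*0.082592 + p_d*0.404844] = 0.137583


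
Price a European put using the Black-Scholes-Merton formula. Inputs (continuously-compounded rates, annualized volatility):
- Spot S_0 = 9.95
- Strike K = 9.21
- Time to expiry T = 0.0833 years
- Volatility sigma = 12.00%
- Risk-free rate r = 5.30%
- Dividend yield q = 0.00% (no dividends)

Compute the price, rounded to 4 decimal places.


d1 = (ln(S/K) + (r - q + 0.5*sigma^2) * T) / (sigma * sqrt(T)) = 2.37619546
d2 = d1 - sigma * sqrt(T) = 2.34156137
exp(-rT) = 0.99559483; exp(-qT) = 1.00000000
P = K * exp(-rT) * N(-d2) - S_0 * exp(-qT) * N(-d1)
N(-d1) = 0.00874610; N(-d2) = 0.00960163
P = 9.2100 * 0.99559483 * 0.00960163 - 9.9500 * 1.00000000 * 0.00874610 = 0.0010

Answer: Price = 0.0010


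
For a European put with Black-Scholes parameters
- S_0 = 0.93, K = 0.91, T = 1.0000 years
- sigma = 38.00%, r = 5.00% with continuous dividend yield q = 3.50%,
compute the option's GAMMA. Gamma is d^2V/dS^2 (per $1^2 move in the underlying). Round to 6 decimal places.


Answer: Gamma = 1.046156

Derivation:
d1 = 0.2866841754; d2 = -0.0933158246
phi(d1) = 0.3828804646; exp(-qT) = 0.9656054163; exp(-rT) = 0.9512294245
Gamma = exp(-qT) * phi(d1) / (S * sigma * sqrt(T)) = 0.9656054163 * 0.3828804646 / (0.9300 * 0.3800 * 1.0000000000) = 1.046156


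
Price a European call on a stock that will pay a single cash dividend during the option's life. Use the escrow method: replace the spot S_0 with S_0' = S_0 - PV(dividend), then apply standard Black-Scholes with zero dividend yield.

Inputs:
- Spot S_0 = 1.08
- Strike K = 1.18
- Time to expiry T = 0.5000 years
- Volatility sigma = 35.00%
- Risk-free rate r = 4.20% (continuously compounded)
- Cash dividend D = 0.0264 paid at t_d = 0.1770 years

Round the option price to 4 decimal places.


Answer: Price = 0.0654

Derivation:
PV(D) = D * exp(-r * t_d) = 0.0264 * 0.99259356 = 0.02620447
S_0' = S_0 - PV(D) = 1.0800 - 0.02620447 = 1.05379553
d1 = (ln(S_0'/K) + (r + sigma^2/2)*T) / (sigma*sqrt(T)) = -0.24846117
d2 = d1 - sigma*sqrt(T) = -0.49594854
exp(-rT) = 0.97921896
N(d1) = 0.40188881; N(d2) = 0.30996536
C = S_0' * N(d1) - K * exp(-rT) * N(d2) = 1.05379553 * 0.40188881 - 1.1800 * 0.97921896 * 0.30996536 = 0.0654


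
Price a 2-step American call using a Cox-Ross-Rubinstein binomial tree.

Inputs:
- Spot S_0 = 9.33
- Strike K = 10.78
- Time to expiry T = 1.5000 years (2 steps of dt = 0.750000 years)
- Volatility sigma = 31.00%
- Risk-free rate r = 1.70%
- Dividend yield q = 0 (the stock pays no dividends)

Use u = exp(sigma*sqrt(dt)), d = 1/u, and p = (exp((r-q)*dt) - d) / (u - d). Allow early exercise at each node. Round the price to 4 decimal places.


Answer: Price = V(0,0) = 1.0544

Derivation:
dt = T/N = 0.750000
u = exp(sigma*sqrt(dt)) = 1.307959; d = 1/u = 0.764550
p = (exp((r-q)*dt) - d) / (u - d) = 0.456896
Discount per step: exp(-r*dt) = 0.987331
Stock lattice S(k, i) with i counting down-moves:
  k=0: S(0,0) = 9.3300
  k=1: S(1,0) = 12.2033; S(1,1) = 7.1333
  k=2: S(2,0) = 15.9614; S(2,1) = 9.3300; S(2,2) = 5.4537
Terminal payoffs V(N, i) = max(S_T - K, 0):
  V(2,0) = 5.181359; V(2,1) = 0.000000; V(2,2) = 0.000000
Backward induction: V(k, i) = exp(-r*dt) * [p * V(k+1, i) + (1-p) * V(k+1, i+1)]; then take max(V_cont, immediate exercise) for American.
  V(1,0) = exp(-r*dt) * [p*5.181359 + (1-p)*0.000000] = 2.337353; exercise = 1.423257; V(1,0) = max -> 2.337353
  V(1,1) = exp(-r*dt) * [p*0.000000 + (1-p)*0.000000] = 0.000000; exercise = 0.000000; V(1,1) = max -> 0.000000
  V(0,0) = exp(-r*dt) * [p*2.337353 + (1-p)*0.000000] = 1.054399; exercise = 0.000000; V(0,0) = max -> 1.054399


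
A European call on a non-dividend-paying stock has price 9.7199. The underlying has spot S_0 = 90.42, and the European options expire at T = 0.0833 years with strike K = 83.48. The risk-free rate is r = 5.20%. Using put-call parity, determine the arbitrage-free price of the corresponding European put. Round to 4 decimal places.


Put-call parity: C - P = S_0 * exp(-qT) - K * exp(-rT).
S_0 * exp(-qT) = 90.4200 * 1.00000000 = 90.42000000
K * exp(-rT) = 83.4800 * 0.99567777 = 83.11918006
P = C - S*exp(-qT) + K*exp(-rT)
P = 9.7199 - 90.42000000 + 83.11918006 = 2.4191

Answer: Put price = 2.4191


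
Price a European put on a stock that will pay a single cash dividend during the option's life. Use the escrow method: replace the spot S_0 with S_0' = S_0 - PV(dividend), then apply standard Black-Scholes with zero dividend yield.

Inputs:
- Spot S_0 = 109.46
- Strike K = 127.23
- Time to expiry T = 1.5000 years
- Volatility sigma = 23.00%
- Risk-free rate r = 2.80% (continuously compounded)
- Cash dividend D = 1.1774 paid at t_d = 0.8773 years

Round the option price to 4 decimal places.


PV(D) = D * exp(-r * t_d) = 1.1774 * 0.97573485 = 1.14883021
S_0' = S_0 - PV(D) = 109.4600 - 1.14883021 = 108.31116979
d1 = (ln(S_0'/K) + (r + sigma^2/2)*T) / (sigma*sqrt(T)) = -0.28156063
d2 = d1 - sigma*sqrt(T) = -0.56325195
exp(-rT) = 0.95886978
N(-d1) = 0.61085978; N(-d2) = 0.71336833
P = K * exp(-rT) * N(-d2) - S_0' * N(-d1) = 127.2300 * 0.95886978 * 0.71336833 - 108.31116979 * 0.61085978 = 20.8659

Answer: Price = 20.8659


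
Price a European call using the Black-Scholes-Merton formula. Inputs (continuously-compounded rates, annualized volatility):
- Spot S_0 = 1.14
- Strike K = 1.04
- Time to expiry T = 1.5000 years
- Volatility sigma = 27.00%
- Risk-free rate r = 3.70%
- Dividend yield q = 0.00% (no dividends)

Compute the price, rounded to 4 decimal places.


d1 = (ln(S/K) + (r - q + 0.5*sigma^2) * T) / (sigma * sqrt(T)) = 0.61080763
d2 = d1 - sigma * sqrt(T) = 0.28012652
exp(-rT) = 0.94601202; exp(-qT) = 1.00000000
C = S_0 * exp(-qT) * N(d1) - K * exp(-rT) * N(d2)
N(d1) = 0.72933653; N(d2) = 0.61030978
C = 1.1400 * 1.00000000 * 0.72933653 - 1.0400 * 0.94601202 * 0.61030978 = 0.2310

Answer: Price = 0.2310


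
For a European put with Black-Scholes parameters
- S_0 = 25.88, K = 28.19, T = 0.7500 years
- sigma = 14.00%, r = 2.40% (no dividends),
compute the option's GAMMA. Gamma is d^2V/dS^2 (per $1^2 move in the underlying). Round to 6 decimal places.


d1 = -0.4960827380; d2 = -0.6173262946
phi(d1) = 0.3527528621; exp(-qT) = 1.0000000000; exp(-rT) = 0.9821610324
Gamma = exp(-qT) * phi(d1) / (S * sigma * sqrt(T)) = 1.0000000000 * 0.3527528621 / (25.8800 * 0.1400 * 0.8660254038) = 0.112421

Answer: Gamma = 0.112421


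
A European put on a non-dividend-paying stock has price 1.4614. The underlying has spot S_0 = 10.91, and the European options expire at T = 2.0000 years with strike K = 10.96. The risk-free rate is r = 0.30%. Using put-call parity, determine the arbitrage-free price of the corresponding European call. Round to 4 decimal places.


Put-call parity: C - P = S_0 * exp(-qT) - K * exp(-rT).
S_0 * exp(-qT) = 10.9100 * 1.00000000 = 10.91000000
K * exp(-rT) = 10.9600 * 0.99401796 = 10.89443689
C = P + S*exp(-qT) - K*exp(-rT)
C = 1.4614 + 10.91000000 - 10.89443689 = 1.4770

Answer: Call price = 1.4770


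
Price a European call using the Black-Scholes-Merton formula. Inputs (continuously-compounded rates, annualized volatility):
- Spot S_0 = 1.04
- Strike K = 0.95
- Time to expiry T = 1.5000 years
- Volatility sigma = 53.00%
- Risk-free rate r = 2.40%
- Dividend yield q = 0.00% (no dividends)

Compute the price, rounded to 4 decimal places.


Answer: Price = 0.3153

Derivation:
d1 = (ln(S/K) + (r - q + 0.5*sigma^2) * T) / (sigma * sqrt(T)) = 0.51945976
d2 = d1 - sigma * sqrt(T) = -0.12965502
exp(-rT) = 0.96464029; exp(-qT) = 1.00000000
C = S_0 * exp(-qT) * N(d1) - K * exp(-rT) * N(d2)
N(d1) = 0.69827992; N(d2) = 0.44841968
C = 1.0400 * 1.00000000 * 0.69827992 - 0.9500 * 0.96464029 * 0.44841968 = 0.3153


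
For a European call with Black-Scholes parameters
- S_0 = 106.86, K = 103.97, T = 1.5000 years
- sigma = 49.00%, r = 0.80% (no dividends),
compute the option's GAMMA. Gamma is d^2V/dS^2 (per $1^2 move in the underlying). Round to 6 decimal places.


d1 = 0.3657440955; d2 = -0.2343808915
phi(d1) = 0.3731320484; exp(-qT) = 1.0000000000; exp(-rT) = 0.9880717129
Gamma = exp(-qT) * phi(d1) / (S * sigma * sqrt(T)) = 1.0000000000 * 0.3731320484 / (106.8600 * 0.4900 * 1.2247448714) = 0.005818

Answer: Gamma = 0.005818


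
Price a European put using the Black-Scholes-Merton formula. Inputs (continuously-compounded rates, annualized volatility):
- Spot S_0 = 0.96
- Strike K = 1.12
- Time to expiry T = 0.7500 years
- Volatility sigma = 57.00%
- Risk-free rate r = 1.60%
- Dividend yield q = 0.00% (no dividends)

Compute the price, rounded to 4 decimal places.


Answer: Price = 0.2829

Derivation:
d1 = (ln(S/K) + (r - q + 0.5*sigma^2) * T) / (sigma * sqrt(T)) = -0.04115025
d2 = d1 - sigma * sqrt(T) = -0.53478473
exp(-rT) = 0.98807171; exp(-qT) = 1.00000000
P = K * exp(-rT) * N(-d2) - S_0 * exp(-qT) * N(-d1)
N(-d1) = 0.51641194; N(-d2) = 0.70360064
P = 1.1200 * 0.98807171 * 0.70360064 - 0.9600 * 1.00000000 * 0.51641194 = 0.2829


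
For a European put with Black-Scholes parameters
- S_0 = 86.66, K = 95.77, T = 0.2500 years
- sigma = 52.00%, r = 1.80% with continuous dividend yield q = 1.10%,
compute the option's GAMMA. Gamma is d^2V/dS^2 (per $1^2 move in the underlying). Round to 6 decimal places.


Answer: Gamma = 0.017124

Derivation:
d1 = -0.2477194893; d2 = -0.5077194893
phi(d1) = 0.3868876238; exp(-qT) = 0.9972537778; exp(-rT) = 0.9955101098
Gamma = exp(-qT) * phi(d1) / (S * sigma * sqrt(T)) = 0.9972537778 * 0.3868876238 / (86.6600 * 0.5200 * 0.5000000000) = 0.017124


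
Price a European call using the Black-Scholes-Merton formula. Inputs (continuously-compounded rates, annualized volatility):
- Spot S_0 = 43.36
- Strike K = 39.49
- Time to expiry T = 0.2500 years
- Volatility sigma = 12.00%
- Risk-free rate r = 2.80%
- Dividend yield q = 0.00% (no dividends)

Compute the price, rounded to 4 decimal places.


d1 = (ln(S/K) + (r - q + 0.5*sigma^2) * T) / (sigma * sqrt(T)) = 1.70483136
d2 = d1 - sigma * sqrt(T) = 1.64483136
exp(-rT) = 0.99302444; exp(-qT) = 1.00000000
C = S_0 * exp(-qT) * N(d1) - K * exp(-rT) * N(d2)
N(d1) = 0.95588706; N(d2) = 0.94999770
C = 43.3600 * 1.00000000 * 0.95588706 - 39.4900 * 0.99302444 * 0.94999770 = 4.1935

Answer: Price = 4.1935


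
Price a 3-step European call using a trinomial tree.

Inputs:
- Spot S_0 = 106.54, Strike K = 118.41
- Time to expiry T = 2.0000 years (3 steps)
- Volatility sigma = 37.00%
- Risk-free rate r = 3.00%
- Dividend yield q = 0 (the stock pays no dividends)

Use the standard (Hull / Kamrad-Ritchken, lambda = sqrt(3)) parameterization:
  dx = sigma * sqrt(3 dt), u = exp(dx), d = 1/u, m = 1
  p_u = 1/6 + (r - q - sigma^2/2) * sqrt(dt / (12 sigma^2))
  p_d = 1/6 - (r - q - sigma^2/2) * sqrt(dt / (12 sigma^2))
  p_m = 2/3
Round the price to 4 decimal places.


dt = T/N = 0.666667; dx = sigma*sqrt(3*dt) = 0.523259
u = exp(dx) = 1.687518; d = 1/u = 0.592586
p_u = 0.142173, p_m = 0.666667, p_d = 0.191161
Discount per step: exp(-r*dt) = 0.980199
Stock lattice S(k, j) with j the centered position index:
  k=0: S(0,+0) = 106.5400
  k=1: S(1,-1) = 63.1341; S(1,+0) = 106.5400; S(1,+1) = 179.7882
  k=2: S(2,-2) = 37.4124; S(2,-1) = 63.1341; S(2,+0) = 106.5400; S(2,+1) = 179.7882; S(2,+2) = 303.3959
  k=3: S(3,-3) = 22.1701; S(3,-2) = 37.4124; S(3,-1) = 63.1341; S(3,+0) = 106.5400; S(3,+1) = 179.7882; S(3,+2) = 303.3959; S(3,+3) = 511.9861
Terminal payoffs V(N, j) = max(S_T - K, 0):
  V(3,-3) = 0.000000; V(3,-2) = 0.000000; V(3,-1) = 0.000000; V(3,+0) = 0.000000; V(3,+1) = 61.378205; V(3,+2) = 184.985895; V(3,+3) = 393.576141
Backward induction: V(k, j) = exp(-r*dt) * [p_u * V(k+1, j+1) + p_m * V(k+1, j) + p_d * V(k+1, j-1)]
  V(2,-2) = exp(-r*dt) * [p_u*0.000000 + p_m*0.000000 + p_d*0.000000] = 0.000000
  V(2,-1) = exp(-r*dt) * [p_u*0.000000 + p_m*0.000000 + p_d*0.000000] = 0.000000
  V(2,+0) = exp(-r*dt) * [p_u*61.378205 + p_m*0.000000 + p_d*0.000000] = 8.553515
  V(2,+1) = exp(-r*dt) * [p_u*184.985895 + p_m*61.378205 + p_d*0.000000] = 65.887735
  V(2,+2) = exp(-r*dt) * [p_u*393.576141 + p_m*184.985895 + p_d*61.378205] = 187.230516
  V(1,-1) = exp(-r*dt) * [p_u*8.553515 + p_m*0.000000 + p_d*0.000000] = 1.191997
  V(1,+0) = exp(-r*dt) * [p_u*65.887735 + p_m*8.553515 + p_d*0.000000] = 14.771382
  V(1,+1) = exp(-r*dt) * [p_u*187.230516 + p_m*65.887735 + p_d*8.553515] = 70.750081
  V(0,+0) = exp(-r*dt) * [p_u*70.750081 + p_m*14.771382 + p_d*1.191997] = 19.735500

Answer: Price = V(0,0) = 19.7355


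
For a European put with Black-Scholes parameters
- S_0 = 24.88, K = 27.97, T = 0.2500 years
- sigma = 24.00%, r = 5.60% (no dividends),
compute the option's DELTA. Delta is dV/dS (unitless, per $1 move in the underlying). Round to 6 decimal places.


d1 = -0.7989019945; d2 = -0.9189019945
phi(d1) = 0.2899459561; exp(-qT) = 1.0000000000; exp(-rT) = 0.9860975443
N(-d1) = 0.7878263788
Delta = -exp(-qT) * N(-d1) = -1.0000000000 * 0.7878263788 = -0.787826

Answer: Delta = -0.787826


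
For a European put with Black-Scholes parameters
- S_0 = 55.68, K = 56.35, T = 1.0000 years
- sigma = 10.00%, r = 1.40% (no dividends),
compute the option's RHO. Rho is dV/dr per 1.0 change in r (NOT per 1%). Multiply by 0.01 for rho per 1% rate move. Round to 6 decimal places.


d1 = 0.0703877554; d2 = -0.0296122446
phi(d1) = 0.3979552364; exp(-qT) = 1.0000000000; exp(-rT) = 0.9860975443
N(-d2) = 0.5118118501
Rho = -K*T*exp(-rT)*N(-d2) = -56.3500 * 1.0000 * 0.9860975443 * 0.5118118501 = -28.439643

Answer: Rho = -28.439643


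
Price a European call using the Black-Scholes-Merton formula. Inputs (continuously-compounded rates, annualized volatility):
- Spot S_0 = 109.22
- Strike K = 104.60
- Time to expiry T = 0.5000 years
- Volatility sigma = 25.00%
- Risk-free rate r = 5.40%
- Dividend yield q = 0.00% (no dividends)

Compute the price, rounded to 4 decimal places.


Answer: Price = 11.7119

Derivation:
d1 = (ln(S/K) + (r - q + 0.5*sigma^2) * T) / (sigma * sqrt(T)) = 0.48561630
d2 = d1 - sigma * sqrt(T) = 0.30883961
exp(-rT) = 0.97336124; exp(-qT) = 1.00000000
C = S_0 * exp(-qT) * N(d1) - K * exp(-rT) * N(d2)
N(d1) = 0.68638038; N(d2) = 0.62127823
C = 109.2200 * 1.00000000 * 0.68638038 - 104.6000 * 0.97336124 * 0.62127823 = 11.7119


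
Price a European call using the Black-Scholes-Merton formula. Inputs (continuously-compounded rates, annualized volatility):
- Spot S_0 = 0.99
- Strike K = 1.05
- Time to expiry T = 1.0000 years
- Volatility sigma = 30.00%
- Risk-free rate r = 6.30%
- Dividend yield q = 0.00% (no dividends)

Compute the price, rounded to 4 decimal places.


d1 = (ln(S/K) + (r - q + 0.5*sigma^2) * T) / (sigma * sqrt(T)) = 0.16386500
d2 = d1 - sigma * sqrt(T) = -0.13613500
exp(-rT) = 0.93894347; exp(-qT) = 1.00000000
C = S_0 * exp(-qT) * N(d1) - K * exp(-rT) * N(d2)
N(d1) = 0.56508129; N(d2) = 0.44585728
C = 0.9900 * 1.00000000 * 0.56508129 - 1.0500 * 0.93894347 * 0.44585728 = 0.1199

Answer: Price = 0.1199


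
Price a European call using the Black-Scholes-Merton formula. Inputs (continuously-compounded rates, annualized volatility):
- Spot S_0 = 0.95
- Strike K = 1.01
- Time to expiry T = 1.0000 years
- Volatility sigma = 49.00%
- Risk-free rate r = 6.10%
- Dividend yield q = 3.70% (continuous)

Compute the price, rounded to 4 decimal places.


d1 = (ln(S/K) + (r - q + 0.5*sigma^2) * T) / (sigma * sqrt(T)) = 0.16899260
d2 = d1 - sigma * sqrt(T) = -0.32100740
exp(-rT) = 0.94082324; exp(-qT) = 0.96367614
C = S_0 * exp(-qT) * N(d1) - K * exp(-rT) * N(d2)
N(d1) = 0.56709877; N(d2) = 0.37410239
C = 0.9500 * 0.96367614 * 0.56709877 - 1.0100 * 0.94082324 * 0.37410239 = 0.1637

Answer: Price = 0.1637


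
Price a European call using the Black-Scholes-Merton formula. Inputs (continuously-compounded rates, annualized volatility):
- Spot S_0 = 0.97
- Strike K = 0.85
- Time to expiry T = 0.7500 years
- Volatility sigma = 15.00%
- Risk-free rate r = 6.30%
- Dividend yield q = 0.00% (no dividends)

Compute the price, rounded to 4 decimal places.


d1 = (ln(S/K) + (r - q + 0.5*sigma^2) * T) / (sigma * sqrt(T)) = 1.44527879
d2 = d1 - sigma * sqrt(T) = 1.31537498
exp(-rT) = 0.95384891; exp(-qT) = 1.00000000
C = S_0 * exp(-qT) * N(d1) - K * exp(-rT) * N(d2)
N(d1) = 0.92581020; N(d2) = 0.90580804
C = 0.9700 * 1.00000000 * 0.92581020 - 0.8500 * 0.95384891 * 0.90580804 = 0.1636

Answer: Price = 0.1636


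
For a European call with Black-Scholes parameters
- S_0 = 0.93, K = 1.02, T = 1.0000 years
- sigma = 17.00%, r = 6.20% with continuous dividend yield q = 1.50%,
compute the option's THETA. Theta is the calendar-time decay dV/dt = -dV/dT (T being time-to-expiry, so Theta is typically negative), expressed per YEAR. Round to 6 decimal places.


Answer: Theta = -0.046221

Derivation:
d1 = -0.1819018831; d2 = -0.3519018831
phi(d1) = 0.3923964176; exp(-qT) = 0.9851119396; exp(-rT) = 0.9398828868
Theta = -S*exp(-qT)*phi(d1)*sigma/(2*sqrt(T)) - r*K*exp(-rT)*N(d2) + q*S*exp(-qT)*N(d1)
N(d1) = 0.4278298633; N(d2) = 0.3624559234; sqrt(T) = 1.0000000000
Term 1 = -0.9300 * 0.9851119396 * 0.3923964176 * 0.1700 / (2 * 1.0000000000) = -0.0305571250
Term 2 = -0.0620 * 1.0200 * 0.9398828868 * 0.3624559234 = -0.0215437254
Term 3 = 0.0150 * 0.9300 * 0.9851119396 * 0.4278298633 = 0.0058793713
Theta = -0.0305571250 + (-0.0215437254) + (0.0058793713) = -0.046221


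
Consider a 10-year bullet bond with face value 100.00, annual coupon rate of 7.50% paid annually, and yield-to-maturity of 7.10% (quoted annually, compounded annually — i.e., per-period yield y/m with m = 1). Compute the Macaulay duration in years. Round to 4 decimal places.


Coupon per period c = face * coupon_rate / m = 7.500000
Periods per year m = 1; per-period yield y/m = 0.071000
Number of cashflows N = 10
Cashflows (t years, CF_t, discount factor 1/(1+y/m)^(m*t), PV):
  t = 1.0000: CF_t = 7.500000, DF = 0.933707, PV = 7.002801
  t = 2.0000: CF_t = 7.500000, DF = 0.871808, PV = 6.538563
  t = 3.0000: CF_t = 7.500000, DF = 0.814013, PV = 6.105101
  t = 4.0000: CF_t = 7.500000, DF = 0.760050, PV = 5.700374
  t = 5.0000: CF_t = 7.500000, DF = 0.709664, PV = 5.322478
  t = 6.0000: CF_t = 7.500000, DF = 0.662618, PV = 4.969634
  t = 7.0000: CF_t = 7.500000, DF = 0.618691, PV = 4.640181
  t = 8.0000: CF_t = 7.500000, DF = 0.577676, PV = 4.332569
  t = 9.0000: CF_t = 7.500000, DF = 0.539380, PV = 4.045349
  t = 10.0000: CF_t = 107.500000, DF = 0.503623, PV = 54.139440
Price P = sum_t PV_t = 102.796492
Macaulay numerator sum_t t * PV_t:
  t * PV_t at t = 1.0000: 7.002801
  t * PV_t at t = 2.0000: 13.077126
  t * PV_t at t = 3.0000: 18.315303
  t * PV_t at t = 4.0000: 22.801498
  t * PV_t at t = 5.0000: 26.612392
  t * PV_t at t = 6.0000: 29.817806
  t * PV_t at t = 7.0000: 32.481270
  t * PV_t at t = 8.0000: 34.660553
  t * PV_t at t = 9.0000: 36.408144
  t * PV_t at t = 10.0000: 541.394396
Macaulay duration D = (sum_t t * PV_t) / P = 762.571289 / 102.796492 = 7.418262

Answer: Macaulay duration = 7.4183 years


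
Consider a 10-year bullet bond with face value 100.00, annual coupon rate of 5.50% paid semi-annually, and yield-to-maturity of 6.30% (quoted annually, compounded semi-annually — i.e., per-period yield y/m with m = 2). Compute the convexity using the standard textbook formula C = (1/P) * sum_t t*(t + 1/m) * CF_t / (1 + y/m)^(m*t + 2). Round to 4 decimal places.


Coupon per period c = face * coupon_rate / m = 2.750000
Periods per year m = 2; per-period yield y/m = 0.031500
Number of cashflows N = 20
Cashflows (t years, CF_t, discount factor 1/(1+y/m)^(m*t), PV):
  t = 0.5000: CF_t = 2.750000, DF = 0.969462, PV = 2.666020
  t = 1.0000: CF_t = 2.750000, DF = 0.939856, PV = 2.584605
  t = 1.5000: CF_t = 2.750000, DF = 0.911155, PV = 2.505676
  t = 2.0000: CF_t = 2.750000, DF = 0.883330, PV = 2.429158
  t = 2.5000: CF_t = 2.750000, DF = 0.856355, PV = 2.354976
  t = 3.0000: CF_t = 2.750000, DF = 0.830204, PV = 2.283060
  t = 3.5000: CF_t = 2.750000, DF = 0.804851, PV = 2.213340
  t = 4.0000: CF_t = 2.750000, DF = 0.780272, PV = 2.145749
  t = 4.5000: CF_t = 2.750000, DF = 0.756444, PV = 2.080222
  t = 5.0000: CF_t = 2.750000, DF = 0.733344, PV = 2.016696
  t = 5.5000: CF_t = 2.750000, DF = 0.710949, PV = 1.955110
  t = 6.0000: CF_t = 2.750000, DF = 0.689238, PV = 1.895404
  t = 6.5000: CF_t = 2.750000, DF = 0.668190, PV = 1.837523
  t = 7.0000: CF_t = 2.750000, DF = 0.647785, PV = 1.781408
  t = 7.5000: CF_t = 2.750000, DF = 0.628003, PV = 1.727007
  t = 8.0000: CF_t = 2.750000, DF = 0.608825, PV = 1.674268
  t = 8.5000: CF_t = 2.750000, DF = 0.590232, PV = 1.623139
  t = 9.0000: CF_t = 2.750000, DF = 0.572208, PV = 1.573572
  t = 9.5000: CF_t = 2.750000, DF = 0.554734, PV = 1.525518
  t = 10.0000: CF_t = 102.750000, DF = 0.537793, PV = 55.258257
Price P = sum_t PV_t = 94.130708
Convexity numerator sum_t t*(t + 1/m) * CF_t / (1+y/m)^(m*t + 2):
  t = 0.5000: term = 1.252838
  t = 1.0000: term = 3.643737
  t = 1.5000: term = 7.064929
  t = 2.0000: term = 11.415299
  t = 2.5000: term = 16.600048
  t = 3.0000: term = 22.530360
  t = 3.5000: term = 29.123102
  t = 4.0000: term = 36.300522
  t = 4.5000: term = 43.989969
  t = 5.0000: term = 52.123624
  t = 5.5000: term = 60.638244
  t = 6.0000: term = 69.474919
  t = 6.5000: term = 78.578839
  t = 7.0000: term = 87.899070
  t = 7.5000: term = 97.388347
  t = 8.0000: term = 107.002870
  t = 8.5000: term = 116.702112
  t = 9.0000: term = 126.448640
  t = 9.5000: term = 136.207939
  t = 10.0000: term = 5453.157218
Convexity = (1/P) * sum = 6557.542625 / 94.130708 = 69.664223

Answer: Convexity = 69.6642


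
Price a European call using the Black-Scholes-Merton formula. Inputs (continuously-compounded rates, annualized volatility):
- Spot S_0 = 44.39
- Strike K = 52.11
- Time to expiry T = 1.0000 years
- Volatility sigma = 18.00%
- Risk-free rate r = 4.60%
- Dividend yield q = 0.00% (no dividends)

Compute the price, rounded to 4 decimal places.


Answer: Price = 1.3440

Derivation:
d1 = (ln(S/K) + (r - q + 0.5*sigma^2) * T) / (sigma * sqrt(T)) = -0.54523694
d2 = d1 - sigma * sqrt(T) = -0.72523694
exp(-rT) = 0.95504196; exp(-qT) = 1.00000000
C = S_0 * exp(-qT) * N(d1) - K * exp(-rT) * N(d2)
N(d1) = 0.29279528; N(d2) = 0.23415334
C = 44.3900 * 1.00000000 * 0.29279528 - 52.1100 * 0.95504196 * 0.23415334 = 1.3440


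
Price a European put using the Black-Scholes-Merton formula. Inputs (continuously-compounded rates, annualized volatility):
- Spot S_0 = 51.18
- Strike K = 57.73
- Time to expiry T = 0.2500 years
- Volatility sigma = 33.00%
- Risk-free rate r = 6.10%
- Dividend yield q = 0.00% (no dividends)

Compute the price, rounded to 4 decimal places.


Answer: Price = 7.0856

Derivation:
d1 = (ln(S/K) + (r - q + 0.5*sigma^2) * T) / (sigma * sqrt(T)) = -0.55494326
d2 = d1 - sigma * sqrt(T) = -0.71994326
exp(-rT) = 0.98486569; exp(-qT) = 1.00000000
P = K * exp(-rT) * N(-d2) - S_0 * exp(-qT) * N(-d1)
N(-d1) = 0.71053327; N(-d2) = 0.76422004
P = 57.7300 * 0.98486569 * 0.76422004 - 51.1800 * 1.00000000 * 0.71053327 = 7.0856


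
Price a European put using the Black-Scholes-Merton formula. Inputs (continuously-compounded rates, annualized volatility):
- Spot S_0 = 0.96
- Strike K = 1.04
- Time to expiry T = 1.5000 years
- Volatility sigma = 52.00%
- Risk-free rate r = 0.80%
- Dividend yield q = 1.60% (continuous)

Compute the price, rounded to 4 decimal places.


d1 = (ln(S/K) + (r - q + 0.5*sigma^2) * T) / (sigma * sqrt(T)) = 0.17390952
d2 = d1 - sigma * sqrt(T) = -0.46295781
exp(-rT) = 0.98807171; exp(-qT) = 0.97628571
P = K * exp(-rT) * N(-d2) - S_0 * exp(-qT) * N(-d1)
N(-d1) = 0.43096829; N(-d2) = 0.67830270
P = 1.0400 * 0.98807171 * 0.67830270 - 0.9600 * 0.97628571 * 0.43096829 = 0.2931

Answer: Price = 0.2931


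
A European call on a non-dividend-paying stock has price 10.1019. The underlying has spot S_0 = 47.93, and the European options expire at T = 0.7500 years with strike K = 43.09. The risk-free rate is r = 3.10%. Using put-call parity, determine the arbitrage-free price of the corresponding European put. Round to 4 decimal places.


Put-call parity: C - P = S_0 * exp(-qT) - K * exp(-rT).
S_0 * exp(-qT) = 47.9300 * 1.00000000 = 47.93000000
K * exp(-rT) = 43.0900 * 0.97701820 = 42.09971418
P = C - S*exp(-qT) + K*exp(-rT)
P = 10.1019 - 47.93000000 + 42.09971418 = 4.2716

Answer: Put price = 4.2716


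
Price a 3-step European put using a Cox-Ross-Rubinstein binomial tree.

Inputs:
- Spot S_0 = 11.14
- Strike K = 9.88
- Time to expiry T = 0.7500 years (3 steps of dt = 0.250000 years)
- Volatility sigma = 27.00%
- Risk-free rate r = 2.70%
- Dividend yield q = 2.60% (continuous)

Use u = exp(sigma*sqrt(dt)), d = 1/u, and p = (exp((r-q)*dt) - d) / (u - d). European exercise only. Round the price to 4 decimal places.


dt = T/N = 0.250000
u = exp(sigma*sqrt(dt)) = 1.144537; d = 1/u = 0.873716
p = (exp((r-q)*dt) - d) / (u - d) = 0.467224
Discount per step: exp(-r*dt) = 0.993273
Stock lattice S(k, i) with i counting down-moves:
  k=0: S(0,0) = 11.1400
  k=1: S(1,0) = 12.7501; S(1,1) = 9.7332
  k=2: S(2,0) = 14.5930; S(2,1) = 11.1400; S(2,2) = 8.5040
  k=3: S(3,0) = 16.7022; S(3,1) = 12.7501; S(3,2) = 9.7332; S(3,3) = 7.4301
Terminal payoffs V(N, i) = max(K - S_T, 0):
  V(3,0) = 0.000000; V(3,1) = 0.000000; V(3,2) = 0.146805; V(3,3) = 2.449878
Backward induction: V(k, i) = exp(-r*dt) * [p * V(k+1, i) + (1-p) * V(k+1, i+1)].
  V(2,0) = exp(-r*dt) * [p*0.000000 + (1-p)*0.000000] = 0.000000
  V(2,1) = exp(-r*dt) * [p*0.000000 + (1-p)*0.146805] = 0.077688
  V(2,2) = exp(-r*dt) * [p*0.146805 + (1-p)*2.449878] = 1.364584
  V(1,0) = exp(-r*dt) * [p*0.000000 + (1-p)*0.077688] = 0.041112
  V(1,1) = exp(-r*dt) * [p*0.077688 + (1-p)*1.364584] = 0.758180
  V(0,0) = exp(-r*dt) * [p*0.041112 + (1-p)*0.758180] = 0.420301

Answer: Price = V(0,0) = 0.4203


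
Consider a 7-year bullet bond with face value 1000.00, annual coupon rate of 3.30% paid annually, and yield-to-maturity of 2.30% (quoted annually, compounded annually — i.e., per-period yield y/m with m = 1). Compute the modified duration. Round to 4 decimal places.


Answer: Modified duration = 6.2431

Derivation:
Coupon per period c = face * coupon_rate / m = 33.000000
Periods per year m = 1; per-period yield y/m = 0.023000
Number of cashflows N = 7
Cashflows (t years, CF_t, discount factor 1/(1+y/m)^(m*t), PV):
  t = 1.0000: CF_t = 33.000000, DF = 0.977517, PV = 32.258065
  t = 2.0000: CF_t = 33.000000, DF = 0.955540, PV = 31.532810
  t = 3.0000: CF_t = 33.000000, DF = 0.934056, PV = 30.823861
  t = 4.0000: CF_t = 33.000000, DF = 0.913056, PV = 30.130851
  t = 5.0000: CF_t = 33.000000, DF = 0.892528, PV = 29.453423
  t = 6.0000: CF_t = 33.000000, DF = 0.872461, PV = 28.791225
  t = 7.0000: CF_t = 1033.000000, DF = 0.852846, PV = 880.989811
Price P = sum_t PV_t = 1063.980045
First compute Macaulay numerator sum_t t * PV_t:
  t * PV_t at t = 1.0000: 32.258065
  t * PV_t at t = 2.0000: 63.065620
  t * PV_t at t = 3.0000: 92.471583
  t * PV_t at t = 4.0000: 120.523406
  t * PV_t at t = 5.0000: 147.267114
  t * PV_t at t = 6.0000: 172.747348
  t * PV_t at t = 7.0000: 6166.928675
Macaulay duration D = 6795.261810 / 1063.980045 = 6.386644
Modified duration = D / (1 + y/m) = 6.386644 / (1 + 0.023000) = 6.243054


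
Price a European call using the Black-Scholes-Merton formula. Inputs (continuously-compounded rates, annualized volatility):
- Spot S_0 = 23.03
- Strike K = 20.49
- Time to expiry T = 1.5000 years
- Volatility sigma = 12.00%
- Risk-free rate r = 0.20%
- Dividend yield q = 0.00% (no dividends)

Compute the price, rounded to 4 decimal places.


d1 = (ln(S/K) + (r - q + 0.5*sigma^2) * T) / (sigma * sqrt(T)) = 0.88903381
d2 = d1 - sigma * sqrt(T) = 0.74206442
exp(-rT) = 0.99700450; exp(-qT) = 1.00000000
C = S_0 * exp(-qT) * N(d1) - K * exp(-rT) * N(d2)
N(d1) = 0.81300754; N(d2) = 0.77097585
C = 23.0300 * 1.00000000 * 0.81300754 - 20.4900 * 0.99700450 * 0.77097585 = 2.9736

Answer: Price = 2.9736


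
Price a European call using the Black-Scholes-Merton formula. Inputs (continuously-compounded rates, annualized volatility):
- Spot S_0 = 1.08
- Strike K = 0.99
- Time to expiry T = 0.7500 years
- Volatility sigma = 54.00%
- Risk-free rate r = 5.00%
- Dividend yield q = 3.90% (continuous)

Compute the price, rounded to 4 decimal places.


d1 = (ln(S/K) + (r - q + 0.5*sigma^2) * T) / (sigma * sqrt(T)) = 0.43752753
d2 = d1 - sigma * sqrt(T) = -0.03012619
exp(-rT) = 0.96319442; exp(-qT) = 0.97117364
C = S_0 * exp(-qT) * N(d1) - K * exp(-rT) * N(d2)
N(d1) = 0.66913559; N(d2) = 0.48798321
C = 1.0800 * 0.97117364 * 0.66913559 - 0.9900 * 0.96319442 * 0.48798321 = 0.2365

Answer: Price = 0.2365
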